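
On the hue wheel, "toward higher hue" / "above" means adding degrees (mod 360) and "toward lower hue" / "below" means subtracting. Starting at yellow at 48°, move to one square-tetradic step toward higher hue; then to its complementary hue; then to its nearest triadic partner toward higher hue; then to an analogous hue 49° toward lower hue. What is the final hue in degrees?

48 + 90 = 138°   (square ↑)
138 + 180 = 318°   (complement)
318 + 120 = 438 → 438 − 360 = 78°   (triadic ↑)
78 − 49 = 29°   (analog 49° ↓)

29°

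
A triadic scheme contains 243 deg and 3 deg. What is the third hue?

A triad spaces three hues 120° apart.
The full set is {3°, 123°, 243°}.

123°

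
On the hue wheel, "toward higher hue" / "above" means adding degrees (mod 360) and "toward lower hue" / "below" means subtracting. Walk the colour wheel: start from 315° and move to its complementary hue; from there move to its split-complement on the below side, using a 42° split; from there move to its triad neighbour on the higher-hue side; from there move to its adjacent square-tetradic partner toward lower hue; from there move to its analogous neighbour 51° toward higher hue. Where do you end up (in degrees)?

354°

complement +180°: 315 + 180 = 495 → 495 − 360 = 135°
split-comp 42° ↓ +138°: 135 + 138 = 273°
triadic ↑ +120°: 273 + 120 = 393 → 393 − 360 = 33°
square ↓ −90°: 33 − 90 = -57 → -57 + 360 = 303°
analog 51° ↑ +51°: 303 + 51 = 354°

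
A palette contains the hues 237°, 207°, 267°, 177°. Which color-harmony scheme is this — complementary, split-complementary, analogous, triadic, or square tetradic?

analogous

Sort the hues: 177°, 207°, 237°, 267°.
Successive gaps around the wheel: 30°, 30°, 30°, 270°.
A run of hues at equal small steps (30°) with one large closing gap is an analogous group.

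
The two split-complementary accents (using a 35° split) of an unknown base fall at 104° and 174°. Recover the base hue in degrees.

The accents sit 35° either side of the complement, so the complement is their short-arc midpoint on the wheel.
Short-arc midpoint of 104° and 174°: 139°.
Base is 180° from the complement: 139 − 180 = -41 → -41 + 360 = 319°

319°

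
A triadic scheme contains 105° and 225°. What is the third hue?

A triad spaces three hues 120° apart.
The full set is {105°, 225°, 345°}.

345°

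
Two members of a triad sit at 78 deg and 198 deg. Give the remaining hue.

A triad spaces three hues 120° apart.
The full set is {78°, 198°, 318°}.

318°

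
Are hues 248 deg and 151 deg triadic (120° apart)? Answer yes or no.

Angular distance: |248 − 151| = 97 = 97°.
Triadic (120° apart) requires 120°.

no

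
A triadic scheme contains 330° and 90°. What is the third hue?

A triad spaces three hues 120° apart.
The full set is {90°, 210°, 330°}.

210°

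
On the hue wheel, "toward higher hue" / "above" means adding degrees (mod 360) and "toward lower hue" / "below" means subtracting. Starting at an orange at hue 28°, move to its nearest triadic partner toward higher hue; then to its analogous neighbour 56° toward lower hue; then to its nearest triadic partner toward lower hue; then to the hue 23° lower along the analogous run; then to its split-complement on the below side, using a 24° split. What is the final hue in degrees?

+120° (triadic ↑): 28 + 120 = 148°
−56° (analog 56° ↓): 148 − 56 = 92°
−120° (triadic ↓): 92 − 120 = -28 → -28 + 360 = 332°
−23° (analog 23° ↓): 332 − 23 = 309°
+156° (split-comp 24° ↓): 309 + 156 = 465 → 465 − 360 = 105°

105°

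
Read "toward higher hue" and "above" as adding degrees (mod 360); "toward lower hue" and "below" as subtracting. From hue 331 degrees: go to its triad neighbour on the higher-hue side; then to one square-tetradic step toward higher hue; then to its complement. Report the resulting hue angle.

1°

+120° (triadic ↑): 331 + 120 = 451 → 451 − 360 = 91°
+90° (square ↑): 91 + 90 = 181°
+180° (complement): 181 + 180 = 361 → 361 − 360 = 1°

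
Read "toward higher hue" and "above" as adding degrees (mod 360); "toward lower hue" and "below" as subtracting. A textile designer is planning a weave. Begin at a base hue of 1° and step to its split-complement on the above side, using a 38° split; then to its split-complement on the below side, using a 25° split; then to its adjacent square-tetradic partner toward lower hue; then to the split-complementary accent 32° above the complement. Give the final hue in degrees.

136°

+218° (split-comp 38° ↑): 1 + 218 = 219°
+155° (split-comp 25° ↓): 219 + 155 = 374 → 374 − 360 = 14°
−90° (square ↓): 14 − 90 = -76 → -76 + 360 = 284°
+212° (split-comp 32° ↑): 284 + 212 = 496 → 496 − 360 = 136°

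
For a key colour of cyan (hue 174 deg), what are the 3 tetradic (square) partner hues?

264°, 354° and 84°

A square tetradic scheme places four hues every 90°.
174 + 90 = 264°
174 + 180 = 354°
174 + 270 = 444 → 444 − 360 = 84°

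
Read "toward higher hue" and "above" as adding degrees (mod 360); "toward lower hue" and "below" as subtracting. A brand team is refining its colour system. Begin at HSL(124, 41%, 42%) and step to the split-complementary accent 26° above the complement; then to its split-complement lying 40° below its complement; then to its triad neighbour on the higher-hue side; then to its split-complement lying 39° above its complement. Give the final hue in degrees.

89°

124 + 206 = 330°   (split-comp 26° ↑)
330 + 140 = 470 → 470 − 360 = 110°   (split-comp 40° ↓)
110 + 120 = 230°   (triadic ↑)
230 + 219 = 449 → 449 − 360 = 89°   (split-comp 39° ↑)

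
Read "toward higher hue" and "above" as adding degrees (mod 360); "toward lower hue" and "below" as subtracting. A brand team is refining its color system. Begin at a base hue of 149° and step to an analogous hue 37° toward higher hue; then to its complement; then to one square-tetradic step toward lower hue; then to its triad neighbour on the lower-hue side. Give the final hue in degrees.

156°

149 + 37 = 186°   (analog 37° ↑)
186 + 180 = 366 → 366 − 360 = 6°   (complement)
6 − 90 = -84 → -84 + 360 = 276°   (square ↓)
276 − 120 = 156°   (triadic ↓)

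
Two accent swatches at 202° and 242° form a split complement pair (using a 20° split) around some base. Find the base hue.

42°

The accents sit 20° either side of the complement, so the complement is their short-arc midpoint on the wheel.
Short-arc midpoint of 202° and 242°: 222°.
Base is 180° from the complement: 222 − 180 = 42°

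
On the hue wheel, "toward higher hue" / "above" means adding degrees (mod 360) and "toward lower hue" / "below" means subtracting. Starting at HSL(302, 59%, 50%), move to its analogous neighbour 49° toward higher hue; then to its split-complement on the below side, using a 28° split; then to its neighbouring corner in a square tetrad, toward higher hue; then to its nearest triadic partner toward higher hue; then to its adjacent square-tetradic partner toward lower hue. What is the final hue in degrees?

302 + 49 = 351°   (analog 49° ↑)
351 + 152 = 503 → 503 − 360 = 143°   (split-comp 28° ↓)
143 + 90 = 233°   (square ↑)
233 + 120 = 353°   (triadic ↑)
353 − 90 = 263°   (square ↓)

263°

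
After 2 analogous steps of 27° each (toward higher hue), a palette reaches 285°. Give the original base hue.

2 steps of 27° (toward higher hue) give a net shift of +54°.
Start = end − shift: 285 − 54 = 231°

231°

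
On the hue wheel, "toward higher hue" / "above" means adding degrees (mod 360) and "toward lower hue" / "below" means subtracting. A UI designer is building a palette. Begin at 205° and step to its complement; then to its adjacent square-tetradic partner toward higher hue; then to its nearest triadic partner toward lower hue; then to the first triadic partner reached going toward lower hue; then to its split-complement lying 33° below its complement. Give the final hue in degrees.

22°

205 + 180 = 385 → 385 − 360 = 25°   (complement)
25 + 90 = 115°   (square ↑)
115 − 120 = -5 → -5 + 360 = 355°   (triadic ↓)
355 − 120 = 235°   (triadic ↓)
235 + 147 = 382 → 382 − 360 = 22°   (split-comp 33° ↓)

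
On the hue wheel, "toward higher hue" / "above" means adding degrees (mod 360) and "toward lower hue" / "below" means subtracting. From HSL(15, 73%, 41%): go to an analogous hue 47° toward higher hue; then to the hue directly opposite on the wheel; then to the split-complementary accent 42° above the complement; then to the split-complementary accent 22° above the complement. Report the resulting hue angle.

306°

+47° (analog 47° ↑): 15 + 47 = 62°
+180° (complement): 62 + 180 = 242°
+222° (split-comp 42° ↑): 242 + 222 = 464 → 464 − 360 = 104°
+202° (split-comp 22° ↑): 104 + 202 = 306°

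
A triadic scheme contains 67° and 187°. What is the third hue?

A triad spaces three hues 120° apart.
The full set is {67°, 187°, 307°}.

307°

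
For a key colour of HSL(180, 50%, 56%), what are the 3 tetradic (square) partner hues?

A square tetradic scheme places four hues every 90°.
180 + 90 = 270°
180 + 180 = 360 → 360 − 360 = 0°
180 + 270 = 450 → 450 − 360 = 90°

270°, 0° and 90°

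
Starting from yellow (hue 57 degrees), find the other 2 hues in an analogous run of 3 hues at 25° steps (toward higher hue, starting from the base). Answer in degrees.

82° and 107°

Analogous hues sit every 25° along the wheel.
57 + 25 = 82°
57 + 50 = 107°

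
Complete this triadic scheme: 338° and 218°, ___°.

98°

A triad places three hues 120° apart.
The full set through 218° is {98°, 218°, 338°}.
Given {218°, 338°}, the missing hue is 98°.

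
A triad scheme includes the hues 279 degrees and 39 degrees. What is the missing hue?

159°

A triad places three hues 120° apart.
The full set through 39° is {39°, 159°, 279°}.
Given {39°, 279°}, the missing hue is 159°.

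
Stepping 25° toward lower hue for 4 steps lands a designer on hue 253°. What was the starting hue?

353°

4 steps of 25° (toward lower hue) give a net shift of −100°.
Start = end − shift: 253 + 100 = 353°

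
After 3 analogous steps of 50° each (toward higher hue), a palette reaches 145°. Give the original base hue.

3 steps of 50° (toward higher hue) give a net shift of +150°.
Start = end − shift: 145 − 150 = -5 → -5 + 360 = 355°

355°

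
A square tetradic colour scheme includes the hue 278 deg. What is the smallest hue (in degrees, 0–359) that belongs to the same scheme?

8°

A square tetradic scheme places four hues every 90°.
The full set through 278° is {8°, 98°, 188°, 278°}.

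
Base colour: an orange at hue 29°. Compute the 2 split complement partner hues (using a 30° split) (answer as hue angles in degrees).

179° and 239°

Split-complementary hues sit 30° either side of the complement.
Complement of 29°: 29 + 180 = 209°
209 − 30 = 179°
209 + 30 = 239°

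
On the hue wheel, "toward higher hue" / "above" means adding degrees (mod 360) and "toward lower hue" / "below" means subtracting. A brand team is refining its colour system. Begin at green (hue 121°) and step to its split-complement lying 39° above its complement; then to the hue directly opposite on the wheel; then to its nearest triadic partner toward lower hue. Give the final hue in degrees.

split-comp 39° ↑ +219°: 121 + 219 = 340°
complement +180°: 340 + 180 = 520 → 520 − 360 = 160°
triadic ↓ −120°: 160 − 120 = 40°

40°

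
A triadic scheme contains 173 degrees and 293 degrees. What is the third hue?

53°

A triad spaces three hues 120° apart.
The full set is {53°, 173°, 293°}.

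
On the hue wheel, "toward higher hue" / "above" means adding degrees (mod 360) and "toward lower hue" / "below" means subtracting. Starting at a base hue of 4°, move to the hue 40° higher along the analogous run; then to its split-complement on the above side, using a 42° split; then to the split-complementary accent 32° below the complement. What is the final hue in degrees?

54°

+40° (analog 40° ↑): 4 + 40 = 44°
+222° (split-comp 42° ↑): 44 + 222 = 266°
+148° (split-comp 32° ↓): 266 + 148 = 414 → 414 − 360 = 54°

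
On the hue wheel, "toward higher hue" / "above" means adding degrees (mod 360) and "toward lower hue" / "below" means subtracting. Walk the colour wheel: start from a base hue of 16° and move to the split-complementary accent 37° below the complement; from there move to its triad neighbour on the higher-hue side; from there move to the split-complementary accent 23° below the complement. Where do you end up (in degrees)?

split-comp 37° ↓ +143°: 16 + 143 = 159°
triadic ↑ +120°: 159 + 120 = 279°
split-comp 23° ↓ +157°: 279 + 157 = 436 → 436 − 360 = 76°

76°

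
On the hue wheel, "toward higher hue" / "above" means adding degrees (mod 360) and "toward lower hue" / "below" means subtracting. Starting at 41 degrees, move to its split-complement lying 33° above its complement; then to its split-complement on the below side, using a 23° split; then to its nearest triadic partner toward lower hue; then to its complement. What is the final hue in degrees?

41 + 213 = 254°   (split-comp 33° ↑)
254 + 157 = 411 → 411 − 360 = 51°   (split-comp 23° ↓)
51 − 120 = -69 → -69 + 360 = 291°   (triadic ↓)
291 + 180 = 471 → 471 − 360 = 111°   (complement)

111°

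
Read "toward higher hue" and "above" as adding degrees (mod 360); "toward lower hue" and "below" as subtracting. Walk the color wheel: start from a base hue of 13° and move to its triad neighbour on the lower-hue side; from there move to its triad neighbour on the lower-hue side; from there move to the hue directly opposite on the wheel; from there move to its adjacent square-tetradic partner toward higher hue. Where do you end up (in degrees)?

13 − 120 = -107 → -107 + 360 = 253°   (triadic ↓)
253 − 120 = 133°   (triadic ↓)
133 + 180 = 313°   (complement)
313 + 90 = 403 → 403 − 360 = 43°   (square ↑)

43°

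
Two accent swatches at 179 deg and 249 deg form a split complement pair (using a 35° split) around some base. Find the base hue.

34°

The accents sit 35° either side of the complement, so the complement is their short-arc midpoint on the wheel.
Short-arc midpoint of 179° and 249°: 214°.
Base is 180° from the complement: 214 − 180 = 34°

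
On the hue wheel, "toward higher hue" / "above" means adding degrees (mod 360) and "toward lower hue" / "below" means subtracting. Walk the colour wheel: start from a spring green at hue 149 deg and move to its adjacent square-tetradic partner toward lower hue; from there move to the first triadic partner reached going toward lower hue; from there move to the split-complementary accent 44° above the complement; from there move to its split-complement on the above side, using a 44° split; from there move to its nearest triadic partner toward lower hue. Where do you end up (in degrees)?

149 − 90 = 59°   (square ↓)
59 − 120 = -61 → -61 + 360 = 299°   (triadic ↓)
299 + 224 = 523 → 523 − 360 = 163°   (split-comp 44° ↑)
163 + 224 = 387 → 387 − 360 = 27°   (split-comp 44° ↑)
27 − 120 = -93 → -93 + 360 = 267°   (triadic ↓)

267°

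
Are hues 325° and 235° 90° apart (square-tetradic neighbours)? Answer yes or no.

yes

Angular distance: |325 − 235| = 90 = 90°.
90° apart (square-tetradic neighbours) requires 90°.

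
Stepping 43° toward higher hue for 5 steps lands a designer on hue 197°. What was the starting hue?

5 steps of 43° (toward higher hue) give a net shift of +215°.
Start = end − shift: 197 − 215 = -18 → -18 + 360 = 342°

342°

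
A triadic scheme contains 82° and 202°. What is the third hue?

322°

A triad spaces three hues 120° apart.
The full set is {82°, 202°, 322°}.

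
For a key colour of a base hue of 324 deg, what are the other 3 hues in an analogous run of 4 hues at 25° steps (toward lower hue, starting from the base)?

Analogous hues sit every 25° along the wheel.
324 − 25 = 299°
324 − 50 = 274°
324 − 75 = 249°

299°, 274°, and 249°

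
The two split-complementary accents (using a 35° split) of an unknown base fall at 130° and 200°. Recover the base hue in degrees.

345°

The accents sit 35° either side of the complement, so the complement is their short-arc midpoint on the wheel.
Short-arc midpoint of 130° and 200°: 165°.
Base is 180° from the complement: 165 − 180 = -15 → -15 + 360 = 345°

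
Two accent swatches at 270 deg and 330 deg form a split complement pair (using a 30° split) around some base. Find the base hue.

The accents sit 30° either side of the complement, so the complement is their short-arc midpoint on the wheel.
Short-arc midpoint of 270° and 330°: 300°.
Base is 180° from the complement: 300 − 180 = 120°

120°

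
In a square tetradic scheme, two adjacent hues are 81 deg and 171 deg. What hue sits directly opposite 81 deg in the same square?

A square tetradic scheme places four hues 90° apart; opposite corners are 180° apart.
81 + 180 = 261°

261°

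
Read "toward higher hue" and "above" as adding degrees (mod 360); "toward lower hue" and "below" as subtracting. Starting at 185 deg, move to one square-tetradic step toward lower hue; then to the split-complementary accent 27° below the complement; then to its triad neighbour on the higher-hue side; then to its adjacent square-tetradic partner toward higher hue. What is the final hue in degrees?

98°

185 − 90 = 95°   (square ↓)
95 + 153 = 248°   (split-comp 27° ↓)
248 + 120 = 368 → 368 − 360 = 8°   (triadic ↑)
8 + 90 = 98°   (square ↑)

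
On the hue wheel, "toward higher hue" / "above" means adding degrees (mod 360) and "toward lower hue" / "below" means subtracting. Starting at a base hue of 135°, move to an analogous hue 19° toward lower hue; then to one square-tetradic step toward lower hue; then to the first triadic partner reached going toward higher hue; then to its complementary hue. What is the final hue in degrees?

135 − 19 = 116°   (analog 19° ↓)
116 − 90 = 26°   (square ↓)
26 + 120 = 146°   (triadic ↑)
146 + 180 = 326°   (complement)

326°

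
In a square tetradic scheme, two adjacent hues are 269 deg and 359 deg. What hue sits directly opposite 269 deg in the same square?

89°

A square tetradic scheme places four hues 90° apart; opposite corners are 180° apart.
269 + 180 = 449 → 449 − 360 = 89°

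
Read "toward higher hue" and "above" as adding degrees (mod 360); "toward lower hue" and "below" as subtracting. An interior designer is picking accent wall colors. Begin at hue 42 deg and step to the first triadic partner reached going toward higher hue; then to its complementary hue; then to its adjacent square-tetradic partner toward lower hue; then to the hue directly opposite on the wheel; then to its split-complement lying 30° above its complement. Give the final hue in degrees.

+120° (triadic ↑): 42 + 120 = 162°
+180° (complement): 162 + 180 = 342°
−90° (square ↓): 342 − 90 = 252°
+180° (complement): 252 + 180 = 432 → 432 − 360 = 72°
+210° (split-comp 30° ↑): 72 + 210 = 282°

282°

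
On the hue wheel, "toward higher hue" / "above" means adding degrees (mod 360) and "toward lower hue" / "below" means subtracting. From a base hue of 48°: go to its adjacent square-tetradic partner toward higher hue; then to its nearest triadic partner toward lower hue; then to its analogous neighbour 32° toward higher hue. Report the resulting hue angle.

50°

square ↑ +90°: 48 + 90 = 138°
triadic ↓ −120°: 138 − 120 = 18°
analog 32° ↑ +32°: 18 + 32 = 50°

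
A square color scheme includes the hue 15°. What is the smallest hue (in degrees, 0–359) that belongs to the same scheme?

A square tetradic scheme places four hues every 90°.
The full set through 15° is {15°, 105°, 195°, 285°}.

15°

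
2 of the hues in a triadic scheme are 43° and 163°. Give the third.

283°

A triad places three hues 120° apart.
The full set through 43° is {43°, 163°, 283°}.
Given {43°, 163°}, the missing hue is 283°.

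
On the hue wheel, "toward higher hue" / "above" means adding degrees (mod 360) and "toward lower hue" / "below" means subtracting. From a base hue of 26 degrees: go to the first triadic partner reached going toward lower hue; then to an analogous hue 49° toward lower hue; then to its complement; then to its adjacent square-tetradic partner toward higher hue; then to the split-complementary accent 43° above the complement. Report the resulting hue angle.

triadic ↓ −120°: 26 − 120 = -94 → -94 + 360 = 266°
analog 49° ↓ −49°: 266 − 49 = 217°
complement +180°: 217 + 180 = 397 → 397 − 360 = 37°
square ↑ +90°: 37 + 90 = 127°
split-comp 43° ↑ +223°: 127 + 223 = 350°

350°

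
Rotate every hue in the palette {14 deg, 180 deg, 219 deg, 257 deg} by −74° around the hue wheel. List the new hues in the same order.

300°, 106°, 145°, 183°

14 − 74 = -60 → -60 + 360 = 300°
180 − 74 = 106°
219 − 74 = 145°
257 − 74 = 183°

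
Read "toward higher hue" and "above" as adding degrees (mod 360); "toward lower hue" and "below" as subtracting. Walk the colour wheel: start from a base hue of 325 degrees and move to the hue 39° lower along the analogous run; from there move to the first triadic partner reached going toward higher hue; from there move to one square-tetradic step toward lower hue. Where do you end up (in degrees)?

−39° (analog 39° ↓): 325 − 39 = 286°
+120° (triadic ↑): 286 + 120 = 406 → 406 − 360 = 46°
−90° (square ↓): 46 − 90 = -44 → -44 + 360 = 316°

316°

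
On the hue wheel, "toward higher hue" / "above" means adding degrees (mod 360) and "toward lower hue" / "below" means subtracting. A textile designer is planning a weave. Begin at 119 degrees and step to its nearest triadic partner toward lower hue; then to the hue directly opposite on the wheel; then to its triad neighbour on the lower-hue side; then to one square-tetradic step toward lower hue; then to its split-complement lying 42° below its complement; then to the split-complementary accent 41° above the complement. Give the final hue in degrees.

−120° (triadic ↓): 119 − 120 = -1 → -1 + 360 = 359°
+180° (complement): 359 + 180 = 539 → 539 − 360 = 179°
−120° (triadic ↓): 179 − 120 = 59°
−90° (square ↓): 59 − 90 = -31 → -31 + 360 = 329°
+138° (split-comp 42° ↓): 329 + 138 = 467 → 467 − 360 = 107°
+221° (split-comp 41° ↑): 107 + 221 = 328°

328°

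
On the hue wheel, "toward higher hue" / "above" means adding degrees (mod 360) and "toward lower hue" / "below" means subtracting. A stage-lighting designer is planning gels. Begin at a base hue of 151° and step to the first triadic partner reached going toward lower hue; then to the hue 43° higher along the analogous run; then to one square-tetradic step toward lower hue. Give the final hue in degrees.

−120° (triadic ↓): 151 − 120 = 31°
+43° (analog 43° ↑): 31 + 43 = 74°
−90° (square ↓): 74 − 90 = -16 → -16 + 360 = 344°

344°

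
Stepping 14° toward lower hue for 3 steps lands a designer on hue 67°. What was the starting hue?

3 steps of 14° (toward lower hue) give a net shift of −42°.
Start = end − shift: 67 + 42 = 109°

109°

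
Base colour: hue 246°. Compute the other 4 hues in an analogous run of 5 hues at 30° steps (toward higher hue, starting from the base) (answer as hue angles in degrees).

Analogous hues sit every 30° along the wheel.
246 + 30 = 276°
246 + 60 = 306°
246 + 90 = 336°
246 + 120 = 366 → 366 − 360 = 6°

276°, 306°, 336°, and 6°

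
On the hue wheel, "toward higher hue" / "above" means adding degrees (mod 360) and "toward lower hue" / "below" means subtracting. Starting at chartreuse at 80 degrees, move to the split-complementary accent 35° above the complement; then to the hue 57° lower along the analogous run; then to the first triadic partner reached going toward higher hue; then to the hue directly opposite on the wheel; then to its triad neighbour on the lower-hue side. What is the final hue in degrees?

58°

+215° (split-comp 35° ↑): 80 + 215 = 295°
−57° (analog 57° ↓): 295 − 57 = 238°
+120° (triadic ↑): 238 + 120 = 358°
+180° (complement): 358 + 180 = 538 → 538 − 360 = 178°
−120° (triadic ↓): 178 − 120 = 58°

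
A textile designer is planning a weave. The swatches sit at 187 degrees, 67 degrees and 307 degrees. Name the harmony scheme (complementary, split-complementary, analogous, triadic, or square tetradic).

Sort the hues: 67°, 187°, 307°.
Successive gaps around the wheel: 120°, 120°, 120°.
Three hues equally spaced 120° apart form a triad.

triadic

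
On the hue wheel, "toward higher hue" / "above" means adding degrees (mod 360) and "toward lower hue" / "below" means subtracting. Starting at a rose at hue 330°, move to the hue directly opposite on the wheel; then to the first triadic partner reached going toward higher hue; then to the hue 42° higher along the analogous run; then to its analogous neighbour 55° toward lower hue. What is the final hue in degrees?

257°

+180° (complement): 330 + 180 = 510 → 510 − 360 = 150°
+120° (triadic ↑): 150 + 120 = 270°
+42° (analog 42° ↑): 270 + 42 = 312°
−55° (analog 55° ↓): 312 − 55 = 257°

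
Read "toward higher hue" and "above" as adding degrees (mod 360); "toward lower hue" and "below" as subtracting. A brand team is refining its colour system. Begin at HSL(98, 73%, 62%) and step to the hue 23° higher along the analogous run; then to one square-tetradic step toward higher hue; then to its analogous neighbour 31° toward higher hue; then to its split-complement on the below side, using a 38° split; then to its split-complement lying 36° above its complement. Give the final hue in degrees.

240°

98 + 23 = 121°   (analog 23° ↑)
121 + 90 = 211°   (square ↑)
211 + 31 = 242°   (analog 31° ↑)
242 + 142 = 384 → 384 − 360 = 24°   (split-comp 38° ↓)
24 + 216 = 240°   (split-comp 36° ↑)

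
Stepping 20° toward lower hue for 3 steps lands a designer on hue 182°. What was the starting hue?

3 steps of 20° (toward lower hue) give a net shift of −60°.
Start = end − shift: 182 + 60 = 242°

242°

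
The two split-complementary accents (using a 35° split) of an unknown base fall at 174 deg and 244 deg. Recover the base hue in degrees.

29°

The accents sit 35° either side of the complement, so the complement is their short-arc midpoint on the wheel.
Short-arc midpoint of 174° and 244°: 209°.
Base is 180° from the complement: 209 − 180 = 29°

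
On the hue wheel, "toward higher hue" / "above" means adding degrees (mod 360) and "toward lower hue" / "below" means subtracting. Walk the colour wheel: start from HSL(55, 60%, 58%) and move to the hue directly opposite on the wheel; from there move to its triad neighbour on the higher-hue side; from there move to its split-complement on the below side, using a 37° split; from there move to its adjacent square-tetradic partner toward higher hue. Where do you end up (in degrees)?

+180° (complement): 55 + 180 = 235°
+120° (triadic ↑): 235 + 120 = 355°
+143° (split-comp 37° ↓): 355 + 143 = 498 → 498 − 360 = 138°
+90° (square ↑): 138 + 90 = 228°

228°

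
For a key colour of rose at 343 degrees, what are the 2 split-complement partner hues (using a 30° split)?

133° and 193°

Split-complementary hues sit 30° either side of the complement.
Complement of 343 degrees: 343 + 180 = 523 → 523 − 360 = 163°
163 − 30 = 133°
163 + 30 = 193°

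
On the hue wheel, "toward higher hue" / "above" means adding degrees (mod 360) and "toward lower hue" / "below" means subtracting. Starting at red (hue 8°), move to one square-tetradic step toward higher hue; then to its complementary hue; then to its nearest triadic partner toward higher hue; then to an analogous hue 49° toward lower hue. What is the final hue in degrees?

349°

+90° (square ↑): 8 + 90 = 98°
+180° (complement): 98 + 180 = 278°
+120° (triadic ↑): 278 + 120 = 398 → 398 − 360 = 38°
−49° (analog 49° ↓): 38 − 49 = -11 → -11 + 360 = 349°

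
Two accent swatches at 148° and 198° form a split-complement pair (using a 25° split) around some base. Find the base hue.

The accents sit 25° either side of the complement, so the complement is their short-arc midpoint on the wheel.
Short-arc midpoint of 148° and 198°: 173°.
Base is 180° from the complement: 173 − 180 = -7 → -7 + 360 = 353°

353°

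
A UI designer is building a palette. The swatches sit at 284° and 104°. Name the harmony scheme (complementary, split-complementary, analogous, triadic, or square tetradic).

Sort the hues: 104°, 284°.
Successive gaps around the wheel: 180°, 180°.
Two hues 180° apart are complementary.

complementary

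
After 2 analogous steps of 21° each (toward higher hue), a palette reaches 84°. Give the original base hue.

2 steps of 21° (toward higher hue) give a net shift of +42°.
Start = end − shift: 84 − 42 = 42°

42°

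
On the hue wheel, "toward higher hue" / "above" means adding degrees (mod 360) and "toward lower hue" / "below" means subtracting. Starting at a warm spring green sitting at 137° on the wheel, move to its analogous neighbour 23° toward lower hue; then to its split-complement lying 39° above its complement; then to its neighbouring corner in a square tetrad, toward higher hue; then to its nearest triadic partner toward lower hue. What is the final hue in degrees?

137 − 23 = 114°   (analog 23° ↓)
114 + 219 = 333°   (split-comp 39° ↑)
333 + 90 = 423 → 423 − 360 = 63°   (square ↑)
63 − 120 = -57 → -57 + 360 = 303°   (triadic ↓)

303°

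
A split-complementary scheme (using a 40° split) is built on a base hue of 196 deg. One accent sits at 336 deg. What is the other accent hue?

56°

Split-complementary hues sit 40° either side of the complement.
Complement of the base 196°: 196 + 180 = 376 → 376 − 360 = 16°
The given accent 336° is 40° one side of 16°; the other accent sits 40° the other side: 16 + 40 = 56°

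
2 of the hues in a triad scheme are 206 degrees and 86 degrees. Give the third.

326°

A triad places three hues 120° apart.
The full set through 86° is {86°, 206°, 326°}.
Given {86°, 206°}, the missing hue is 326°.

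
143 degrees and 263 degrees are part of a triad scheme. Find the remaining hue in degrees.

A triad places three hues 120° apart.
The full set through 143° is {23°, 143°, 263°}.
Given {143°, 263°}, the missing hue is 23°.

23°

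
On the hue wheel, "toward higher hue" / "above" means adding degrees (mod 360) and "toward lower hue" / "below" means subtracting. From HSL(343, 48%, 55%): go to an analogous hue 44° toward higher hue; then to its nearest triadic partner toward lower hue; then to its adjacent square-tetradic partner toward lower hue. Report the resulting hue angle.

177°

+44° (analog 44° ↑): 343 + 44 = 387 → 387 − 360 = 27°
−120° (triadic ↓): 27 − 120 = -93 → -93 + 360 = 267°
−90° (square ↓): 267 − 90 = 177°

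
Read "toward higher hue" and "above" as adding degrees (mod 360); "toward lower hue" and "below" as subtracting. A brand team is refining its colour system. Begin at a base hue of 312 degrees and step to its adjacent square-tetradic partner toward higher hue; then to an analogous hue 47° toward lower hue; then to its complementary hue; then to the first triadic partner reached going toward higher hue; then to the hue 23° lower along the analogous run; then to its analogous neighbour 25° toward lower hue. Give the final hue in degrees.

312 + 90 = 402 → 402 − 360 = 42°   (square ↑)
42 − 47 = -5 → -5 + 360 = 355°   (analog 47° ↓)
355 + 180 = 535 → 535 − 360 = 175°   (complement)
175 + 120 = 295°   (triadic ↑)
295 − 23 = 272°   (analog 23° ↓)
272 − 25 = 247°   (analog 25° ↓)

247°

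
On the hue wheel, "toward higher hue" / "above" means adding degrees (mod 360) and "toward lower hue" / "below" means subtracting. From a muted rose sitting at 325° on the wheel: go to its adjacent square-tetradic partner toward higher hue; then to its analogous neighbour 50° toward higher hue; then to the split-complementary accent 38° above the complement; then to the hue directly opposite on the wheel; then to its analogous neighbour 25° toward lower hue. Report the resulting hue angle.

118°

square ↑ +90°: 325 + 90 = 415 → 415 − 360 = 55°
analog 50° ↑ +50°: 55 + 50 = 105°
split-comp 38° ↑ +218°: 105 + 218 = 323°
complement +180°: 323 + 180 = 503 → 503 − 360 = 143°
analog 25° ↓ −25°: 143 − 25 = 118°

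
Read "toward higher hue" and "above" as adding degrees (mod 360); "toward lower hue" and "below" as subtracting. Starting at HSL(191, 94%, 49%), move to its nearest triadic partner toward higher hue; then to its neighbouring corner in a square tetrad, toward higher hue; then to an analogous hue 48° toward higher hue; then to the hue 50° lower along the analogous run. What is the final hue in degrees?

triadic ↑ +120°: 191 + 120 = 311°
square ↑ +90°: 311 + 90 = 401 → 401 − 360 = 41°
analog 48° ↑ +48°: 41 + 48 = 89°
analog 50° ↓ −50°: 89 − 50 = 39°

39°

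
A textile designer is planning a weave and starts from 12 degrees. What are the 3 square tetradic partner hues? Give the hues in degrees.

102°, 192°, and 282°

A square tetradic scheme places four hues every 90°.
12 + 90 = 102°
12 + 180 = 192°
12 + 270 = 282°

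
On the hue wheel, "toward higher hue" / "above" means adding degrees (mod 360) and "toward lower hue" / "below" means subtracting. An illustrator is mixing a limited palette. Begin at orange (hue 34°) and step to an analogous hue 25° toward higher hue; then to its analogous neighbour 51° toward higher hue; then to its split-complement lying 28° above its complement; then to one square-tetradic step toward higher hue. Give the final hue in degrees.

48°

34 + 25 = 59°   (analog 25° ↑)
59 + 51 = 110°   (analog 51° ↑)
110 + 208 = 318°   (split-comp 28° ↑)
318 + 90 = 408 → 408 − 360 = 48°   (square ↑)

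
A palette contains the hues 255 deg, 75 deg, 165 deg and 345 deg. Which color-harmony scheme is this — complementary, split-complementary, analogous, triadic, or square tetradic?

square tetradic

Sort the hues: 75°, 165°, 255°, 345°.
Successive gaps around the wheel: 90°, 90°, 90°, 90°.
Four hues every 90° form a square tetradic scheme.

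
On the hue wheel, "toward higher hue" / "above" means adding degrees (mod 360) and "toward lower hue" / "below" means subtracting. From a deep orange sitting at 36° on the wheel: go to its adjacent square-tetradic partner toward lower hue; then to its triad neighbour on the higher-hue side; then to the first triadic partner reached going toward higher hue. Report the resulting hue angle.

186°

−90° (square ↓): 36 − 90 = -54 → -54 + 360 = 306°
+120° (triadic ↑): 306 + 120 = 426 → 426 − 360 = 66°
+120° (triadic ↑): 66 + 120 = 186°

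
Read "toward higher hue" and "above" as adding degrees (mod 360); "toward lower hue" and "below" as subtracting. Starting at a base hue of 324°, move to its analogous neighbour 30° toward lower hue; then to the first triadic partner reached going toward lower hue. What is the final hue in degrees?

324 − 30 = 294°   (analog 30° ↓)
294 − 120 = 174°   (triadic ↓)

174°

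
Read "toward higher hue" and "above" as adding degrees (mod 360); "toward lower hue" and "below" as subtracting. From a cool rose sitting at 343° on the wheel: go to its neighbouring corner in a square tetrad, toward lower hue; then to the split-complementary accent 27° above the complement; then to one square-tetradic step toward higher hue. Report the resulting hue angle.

343 − 90 = 253°   (square ↓)
253 + 207 = 460 → 460 − 360 = 100°   (split-comp 27° ↑)
100 + 90 = 190°   (square ↑)

190°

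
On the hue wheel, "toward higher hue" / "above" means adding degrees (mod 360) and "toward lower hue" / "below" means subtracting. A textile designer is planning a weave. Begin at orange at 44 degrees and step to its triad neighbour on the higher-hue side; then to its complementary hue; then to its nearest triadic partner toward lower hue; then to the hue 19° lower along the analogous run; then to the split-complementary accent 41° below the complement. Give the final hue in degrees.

44 + 120 = 164°   (triadic ↑)
164 + 180 = 344°   (complement)
344 − 120 = 224°   (triadic ↓)
224 − 19 = 205°   (analog 19° ↓)
205 + 139 = 344°   (split-comp 41° ↓)

344°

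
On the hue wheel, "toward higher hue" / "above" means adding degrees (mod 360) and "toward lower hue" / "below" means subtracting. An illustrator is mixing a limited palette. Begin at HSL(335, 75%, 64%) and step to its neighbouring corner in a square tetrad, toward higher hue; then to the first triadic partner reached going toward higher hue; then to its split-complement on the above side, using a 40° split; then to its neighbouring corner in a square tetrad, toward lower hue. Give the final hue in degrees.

square ↑ +90°: 335 + 90 = 425 → 425 − 360 = 65°
triadic ↑ +120°: 65 + 120 = 185°
split-comp 40° ↑ +220°: 185 + 220 = 405 → 405 − 360 = 45°
square ↓ −90°: 45 − 90 = -45 → -45 + 360 = 315°

315°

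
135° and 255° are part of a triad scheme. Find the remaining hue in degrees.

A triad places three hues 120° apart.
The full set through 135° is {15°, 135°, 255°}.
Given {135°, 255°}, the missing hue is 15°.

15°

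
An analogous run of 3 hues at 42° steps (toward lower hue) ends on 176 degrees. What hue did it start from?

260°

2 steps of 42° (toward lower hue) give a net shift of −84°.
Start = end − shift: 176 + 84 = 260°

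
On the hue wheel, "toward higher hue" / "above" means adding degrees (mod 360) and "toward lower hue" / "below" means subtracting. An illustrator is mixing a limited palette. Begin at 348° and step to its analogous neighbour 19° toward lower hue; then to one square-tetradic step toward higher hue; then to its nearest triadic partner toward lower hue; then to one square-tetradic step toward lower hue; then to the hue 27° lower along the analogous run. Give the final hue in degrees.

348 − 19 = 329°   (analog 19° ↓)
329 + 90 = 419 → 419 − 360 = 59°   (square ↑)
59 − 120 = -61 → -61 + 360 = 299°   (triadic ↓)
299 − 90 = 209°   (square ↓)
209 − 27 = 182°   (analog 27° ↓)

182°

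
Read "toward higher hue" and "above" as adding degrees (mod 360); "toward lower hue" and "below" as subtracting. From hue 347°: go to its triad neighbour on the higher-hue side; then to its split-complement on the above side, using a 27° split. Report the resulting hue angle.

314°

347 + 120 = 467 → 467 − 360 = 107°   (triadic ↑)
107 + 207 = 314°   (split-comp 27° ↑)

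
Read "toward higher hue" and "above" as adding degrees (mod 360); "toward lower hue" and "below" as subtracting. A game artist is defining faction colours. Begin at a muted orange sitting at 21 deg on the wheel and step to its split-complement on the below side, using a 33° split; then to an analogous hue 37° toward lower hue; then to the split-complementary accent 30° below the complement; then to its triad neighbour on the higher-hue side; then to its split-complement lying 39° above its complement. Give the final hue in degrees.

21 + 147 = 168°   (split-comp 33° ↓)
168 − 37 = 131°   (analog 37° ↓)
131 + 150 = 281°   (split-comp 30° ↓)
281 + 120 = 401 → 401 − 360 = 41°   (triadic ↑)
41 + 219 = 260°   (split-comp 39° ↑)

260°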